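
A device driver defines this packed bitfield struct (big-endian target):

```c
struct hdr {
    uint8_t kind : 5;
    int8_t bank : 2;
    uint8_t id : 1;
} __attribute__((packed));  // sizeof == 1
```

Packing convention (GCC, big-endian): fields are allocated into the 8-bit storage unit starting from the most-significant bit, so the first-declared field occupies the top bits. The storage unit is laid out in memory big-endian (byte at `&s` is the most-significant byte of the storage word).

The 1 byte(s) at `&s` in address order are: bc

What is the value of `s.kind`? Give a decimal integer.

[0]=0xbc (big-endian) → word 0xbc
kind:5 @ bit 3 → (0xbc>>3)&0x1f = 0x17  ←
bank:2 @ bit 1 → (0xbc>>1)&0x3 = 0x2
id:1 @ bit 0 → (0xbc>>0)&0x1 = 0x0

23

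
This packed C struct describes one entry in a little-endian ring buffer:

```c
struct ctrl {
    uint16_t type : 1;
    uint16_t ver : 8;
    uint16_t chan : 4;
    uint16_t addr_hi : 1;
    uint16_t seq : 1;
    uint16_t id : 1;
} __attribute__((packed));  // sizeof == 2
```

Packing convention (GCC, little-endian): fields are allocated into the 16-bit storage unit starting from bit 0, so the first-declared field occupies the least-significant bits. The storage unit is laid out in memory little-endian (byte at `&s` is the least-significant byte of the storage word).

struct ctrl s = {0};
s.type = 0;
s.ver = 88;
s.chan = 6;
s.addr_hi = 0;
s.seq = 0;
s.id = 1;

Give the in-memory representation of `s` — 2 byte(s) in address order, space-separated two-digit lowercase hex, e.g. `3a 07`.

b0 8c

type (1b) val=0 bits=0x0 at bit 0: 0x0000
ver (8b) val=88 bits=0x58 at bit 1: 0x00b0
chan (4b) val=6 bits=0x6 at bit 9: 0x0cb0
addr_hi (1b) val=0 bits=0x0 at bit 13: 0x0cb0
seq (1b) val=0 bits=0x0 at bit 14: 0x0cb0
id (1b) val=1 bits=0x1 at bit 15: 0x8cb0
word = 0x8cb0 → little-endian bytes:
  [0]=0xb0  [1]=0x8c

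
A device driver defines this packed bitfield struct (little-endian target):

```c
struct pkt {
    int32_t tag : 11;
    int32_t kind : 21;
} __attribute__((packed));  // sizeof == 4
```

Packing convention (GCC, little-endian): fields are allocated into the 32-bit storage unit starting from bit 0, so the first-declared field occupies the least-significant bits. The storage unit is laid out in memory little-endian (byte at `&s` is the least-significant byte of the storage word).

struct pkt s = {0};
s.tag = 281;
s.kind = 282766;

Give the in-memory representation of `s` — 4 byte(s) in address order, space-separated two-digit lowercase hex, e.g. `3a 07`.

19 71 84 22

tag (11b) val=281 bits=0x119 at bit 0: 0x00000119
kind (21b) val=282766 bits=0x4508e at bit 11: 0x22847119
word = 0x22847119 → little-endian bytes:
  [0]=0x19  [1]=0x71  [2]=0x84  [3]=0x22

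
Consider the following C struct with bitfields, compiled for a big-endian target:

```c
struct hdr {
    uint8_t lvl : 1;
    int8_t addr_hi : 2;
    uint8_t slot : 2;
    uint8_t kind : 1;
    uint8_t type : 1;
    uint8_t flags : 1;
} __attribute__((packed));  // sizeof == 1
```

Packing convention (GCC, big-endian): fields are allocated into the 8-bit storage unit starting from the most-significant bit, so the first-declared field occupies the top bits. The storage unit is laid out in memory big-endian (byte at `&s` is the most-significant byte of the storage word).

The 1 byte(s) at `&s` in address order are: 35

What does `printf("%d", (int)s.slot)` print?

2

[0]=0x35 (big-endian) → word 0x35
lvl:1 @ bit 7 → (0x35>>7)&0x1 = 0x0
addr_hi:2 @ bit 5 → (0x35>>5)&0x3 = 0x1
slot:2 @ bit 3 → (0x35>>3)&0x3 = 0x2  ←
kind:1 @ bit 2 → (0x35>>2)&0x1 = 0x1
type:1 @ bit 1 → (0x35>>1)&0x1 = 0x0
flags:1 @ bit 0 → (0x35>>0)&0x1 = 0x1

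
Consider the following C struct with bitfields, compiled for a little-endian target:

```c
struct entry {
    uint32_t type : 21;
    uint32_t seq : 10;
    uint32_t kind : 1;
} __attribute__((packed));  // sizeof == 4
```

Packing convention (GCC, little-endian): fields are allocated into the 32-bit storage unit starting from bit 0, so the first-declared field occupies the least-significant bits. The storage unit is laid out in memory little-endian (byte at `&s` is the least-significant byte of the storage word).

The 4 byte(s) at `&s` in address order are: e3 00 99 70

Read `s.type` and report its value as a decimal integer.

1638627

[0]=0xe3 [1]=0x00 [2]=0x99 [3]=0x70 (little-endian) → word 0x709900e3
type [0+:21] = (word>>0) & 0x1fffff = 1638627  ←
seq [21+:10] = (word>>21) & 0x3ff = 900
kind [31+:1] = (word>>31) & 0x1 = 0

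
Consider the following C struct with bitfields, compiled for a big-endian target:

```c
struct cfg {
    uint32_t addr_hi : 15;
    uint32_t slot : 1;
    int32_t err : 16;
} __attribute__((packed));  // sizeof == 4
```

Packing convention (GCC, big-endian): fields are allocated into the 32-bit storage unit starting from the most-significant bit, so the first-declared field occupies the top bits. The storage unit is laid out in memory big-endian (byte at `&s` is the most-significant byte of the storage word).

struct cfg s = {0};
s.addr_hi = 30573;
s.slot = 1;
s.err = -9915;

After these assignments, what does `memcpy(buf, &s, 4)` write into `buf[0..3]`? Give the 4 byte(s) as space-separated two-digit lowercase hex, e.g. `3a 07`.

ee db d9 45

[17+:15] addr_hi=30573 & 0x7fff = 0x776d; word=0xeeda0000
[16+:1] slot=1 & 0x1 = 0x1; word=0xeedb0000
[0+:16] err=-9915 & 0xffff = 0xd945; word=0xeedbd945
word = 0xeedbd945 → big-endian bytes:
  [0]=0xee  [1]=0xdb  [2]=0xd9  [3]=0x45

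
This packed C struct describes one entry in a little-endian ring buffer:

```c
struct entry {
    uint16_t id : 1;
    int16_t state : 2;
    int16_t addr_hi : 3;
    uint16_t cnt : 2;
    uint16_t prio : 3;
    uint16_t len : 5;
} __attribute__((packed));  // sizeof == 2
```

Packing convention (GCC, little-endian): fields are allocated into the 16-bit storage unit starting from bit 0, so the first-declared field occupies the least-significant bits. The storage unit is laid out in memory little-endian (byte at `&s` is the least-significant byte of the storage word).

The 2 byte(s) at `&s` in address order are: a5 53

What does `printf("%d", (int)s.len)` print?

10

[0]=0xa5 [1]=0x53 (little-endian) → word 0x53a5
id:1 @ bit 0 → (0x53a5>>0)&0x1 = 0x1
state:2 @ bit 1 → (0x53a5>>1)&0x3 = 0x2
addr_hi:3 @ bit 3 → (0x53a5>>3)&0x7 = 0x4
cnt:2 @ bit 6 → (0x53a5>>6)&0x3 = 0x2
prio:3 @ bit 8 → (0x53a5>>8)&0x7 = 0x3
len:5 @ bit 11 → (0x53a5>>11)&0x1f = 0xa  ←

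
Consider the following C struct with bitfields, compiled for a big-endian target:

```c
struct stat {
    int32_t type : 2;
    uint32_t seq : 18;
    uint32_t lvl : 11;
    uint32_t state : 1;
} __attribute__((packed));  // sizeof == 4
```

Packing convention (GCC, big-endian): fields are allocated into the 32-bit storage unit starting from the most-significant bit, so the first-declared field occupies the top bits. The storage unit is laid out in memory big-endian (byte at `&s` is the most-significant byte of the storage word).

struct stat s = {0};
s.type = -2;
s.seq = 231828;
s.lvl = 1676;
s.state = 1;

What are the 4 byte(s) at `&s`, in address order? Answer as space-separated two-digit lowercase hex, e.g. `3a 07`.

b8 99 4d 19

[30+:2] type=-2 & 0x3 = 0x2; word=0x80000000
[12+:18] seq=231828 & 0x3ffff = 0x38994; word=0xb8994000
[1+:11] lvl=1676 & 0x7ff = 0x68c; word=0xb8994d18
[0+:1] state=1 & 0x1 = 0x1; word=0xb8994d19
word = 0xb8994d19 → big-endian bytes:
  [0]=0xb8  [1]=0x99  [2]=0x4d  [3]=0x19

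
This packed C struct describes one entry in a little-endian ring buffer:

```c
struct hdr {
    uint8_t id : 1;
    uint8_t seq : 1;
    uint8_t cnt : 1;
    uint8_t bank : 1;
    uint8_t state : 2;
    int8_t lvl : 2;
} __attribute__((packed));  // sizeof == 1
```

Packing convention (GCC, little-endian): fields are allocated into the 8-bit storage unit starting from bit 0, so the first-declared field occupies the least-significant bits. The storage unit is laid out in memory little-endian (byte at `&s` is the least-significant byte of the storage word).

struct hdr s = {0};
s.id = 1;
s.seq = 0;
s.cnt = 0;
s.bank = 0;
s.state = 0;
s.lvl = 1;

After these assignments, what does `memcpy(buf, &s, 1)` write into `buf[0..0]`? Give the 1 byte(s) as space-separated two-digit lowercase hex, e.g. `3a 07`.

[0+:1] id=1 & 0x1 = 0x1; word=0x01
[1+:1] seq=0 & 0x1 = 0x0; word=0x01
[2+:1] cnt=0 & 0x1 = 0x0; word=0x01
[3+:1] bank=0 & 0x1 = 0x0; word=0x01
[4+:2] state=0 & 0x3 = 0x0; word=0x01
[6+:2] lvl=1 & 0x3 = 0x1; word=0x41
word = 0x41 → little-endian bytes:
  [0]=0x41

41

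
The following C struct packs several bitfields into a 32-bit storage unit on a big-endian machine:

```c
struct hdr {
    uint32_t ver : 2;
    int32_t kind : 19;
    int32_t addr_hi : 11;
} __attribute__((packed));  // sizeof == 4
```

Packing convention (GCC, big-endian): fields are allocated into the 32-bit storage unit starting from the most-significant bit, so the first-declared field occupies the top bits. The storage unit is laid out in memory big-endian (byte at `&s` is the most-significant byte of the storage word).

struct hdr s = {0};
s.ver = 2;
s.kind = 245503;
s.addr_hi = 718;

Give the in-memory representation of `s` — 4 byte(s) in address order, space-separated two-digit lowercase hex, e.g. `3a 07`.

ver (2b) val=2 bits=0x2 at bit 30: 0x80000000
kind (19b) val=245503 bits=0x3beff at bit 11: 0x9df7f800
addr_hi (11b) val=718 bits=0x2ce at bit 0: 0x9df7face
word = 0x9df7face → big-endian bytes:
  [0]=0x9d  [1]=0xf7  [2]=0xfa  [3]=0xce

9d f7 fa ce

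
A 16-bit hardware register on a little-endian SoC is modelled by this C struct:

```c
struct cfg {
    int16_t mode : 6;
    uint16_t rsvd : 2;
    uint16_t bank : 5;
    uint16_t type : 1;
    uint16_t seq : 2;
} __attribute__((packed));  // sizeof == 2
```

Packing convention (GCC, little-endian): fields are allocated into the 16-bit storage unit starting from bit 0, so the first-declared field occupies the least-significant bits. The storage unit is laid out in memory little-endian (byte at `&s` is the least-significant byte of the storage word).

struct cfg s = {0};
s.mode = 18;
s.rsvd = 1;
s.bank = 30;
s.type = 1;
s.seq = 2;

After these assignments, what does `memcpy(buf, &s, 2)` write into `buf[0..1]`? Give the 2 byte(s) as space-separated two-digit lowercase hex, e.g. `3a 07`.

mode (6b) val=18 bits=0x12 at bit 0: 0x0012
rsvd (2b) val=1 bits=0x1 at bit 6: 0x0052
bank (5b) val=30 bits=0x1e at bit 8: 0x1e52
type (1b) val=1 bits=0x1 at bit 13: 0x3e52
seq (2b) val=2 bits=0x2 at bit 14: 0xbe52
word = 0xbe52 → little-endian bytes:
  [0]=0x52  [1]=0xbe

52 be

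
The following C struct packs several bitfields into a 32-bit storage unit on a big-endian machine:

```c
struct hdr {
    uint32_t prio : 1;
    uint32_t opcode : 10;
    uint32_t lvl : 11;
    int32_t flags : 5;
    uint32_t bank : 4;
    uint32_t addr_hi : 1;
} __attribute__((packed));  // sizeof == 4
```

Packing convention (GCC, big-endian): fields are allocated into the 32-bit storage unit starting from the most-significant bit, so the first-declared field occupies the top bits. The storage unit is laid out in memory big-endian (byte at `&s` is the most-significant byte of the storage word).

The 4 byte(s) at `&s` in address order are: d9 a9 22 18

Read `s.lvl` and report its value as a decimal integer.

584

[0]=0xd9 [1]=0xa9 [2]=0x22 [3]=0x18 (big-endian) → word 0xd9a92218
prio [31+:1] = (word>>31) & 0x1 = 1
opcode [21+:10] = (word>>21) & 0x3ff = 717
lvl [10+:11] = (word>>10) & 0x7ff = 584  ←
flags [5+:5] = (word>>5) & 0x1f = 16
bank [1+:4] = (word>>1) & 0xf = 12
addr_hi [0+:1] = (word>>0) & 0x1 = 0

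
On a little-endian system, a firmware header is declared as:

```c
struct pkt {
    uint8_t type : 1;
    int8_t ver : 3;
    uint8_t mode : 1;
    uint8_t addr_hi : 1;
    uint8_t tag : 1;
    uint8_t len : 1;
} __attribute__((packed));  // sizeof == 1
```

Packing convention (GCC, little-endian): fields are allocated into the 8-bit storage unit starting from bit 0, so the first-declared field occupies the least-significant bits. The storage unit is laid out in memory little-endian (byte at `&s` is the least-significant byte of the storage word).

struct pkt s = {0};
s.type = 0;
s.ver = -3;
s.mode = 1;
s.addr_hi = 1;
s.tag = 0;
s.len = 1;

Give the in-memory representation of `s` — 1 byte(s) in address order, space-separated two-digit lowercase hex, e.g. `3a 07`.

type (1b) val=0 bits=0x0 at bit 0: 0x00
ver (3b) val=-3 bits=0x5 at bit 1: 0x0a
mode (1b) val=1 bits=0x1 at bit 4: 0x1a
addr_hi (1b) val=1 bits=0x1 at bit 5: 0x3a
tag (1b) val=0 bits=0x0 at bit 6: 0x3a
len (1b) val=1 bits=0x1 at bit 7: 0xba
word = 0xba → little-endian bytes:
  [0]=0xba

ba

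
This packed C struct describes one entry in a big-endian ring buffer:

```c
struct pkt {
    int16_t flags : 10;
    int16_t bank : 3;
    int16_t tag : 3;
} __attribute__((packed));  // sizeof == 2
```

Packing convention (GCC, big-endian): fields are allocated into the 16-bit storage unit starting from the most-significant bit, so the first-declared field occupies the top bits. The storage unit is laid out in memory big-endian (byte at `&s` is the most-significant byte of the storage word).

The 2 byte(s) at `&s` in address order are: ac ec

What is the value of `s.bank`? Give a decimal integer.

-3

[0]=0xac [1]=0xec (big-endian) → word 0xacec
flags [6+:10] = (word>>6) & 0x3ff = 691
bank [3+:3] = (word>>3) & 0x7 = 5  ←
tag [0+:3] = (word>>0) & 0x7 = 4
bank signed 3b, MSB=1: 5 - 8 = -3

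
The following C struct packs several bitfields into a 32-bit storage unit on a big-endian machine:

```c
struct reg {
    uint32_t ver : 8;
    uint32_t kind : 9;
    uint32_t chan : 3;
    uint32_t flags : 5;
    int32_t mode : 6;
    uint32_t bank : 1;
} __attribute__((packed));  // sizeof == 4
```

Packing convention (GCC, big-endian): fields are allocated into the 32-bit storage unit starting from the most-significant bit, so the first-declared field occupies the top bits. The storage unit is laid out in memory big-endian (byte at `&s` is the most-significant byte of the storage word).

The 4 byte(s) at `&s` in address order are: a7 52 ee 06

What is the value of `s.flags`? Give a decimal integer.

28

[0]=0xa7 [1]=0x52 [2]=0xee [3]=0x06 (big-endian) → word 0xa752ee06
ver [24+:8] = (word>>24) & 0xff = 167
kind [15+:9] = (word>>15) & 0x1ff = 165
chan [12+:3] = (word>>12) & 0x7 = 6
flags [7+:5] = (word>>7) & 0x1f = 28  ←
mode [1+:6] = (word>>1) & 0x3f = 3
bank [0+:1] = (word>>0) & 0x1 = 0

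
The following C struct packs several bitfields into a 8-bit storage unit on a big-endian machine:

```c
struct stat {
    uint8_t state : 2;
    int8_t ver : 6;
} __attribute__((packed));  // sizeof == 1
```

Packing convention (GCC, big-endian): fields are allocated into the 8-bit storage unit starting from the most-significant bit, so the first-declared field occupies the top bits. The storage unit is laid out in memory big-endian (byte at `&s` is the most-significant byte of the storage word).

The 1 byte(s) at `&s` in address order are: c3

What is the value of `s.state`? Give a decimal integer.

[0]=0xc3 (big-endian) → word 0xc3
state:2 @ bit 6 → (0xc3>>6)&0x3 = 0x3  ←
ver:6 @ bit 0 → (0xc3>>0)&0x3f = 0x3

3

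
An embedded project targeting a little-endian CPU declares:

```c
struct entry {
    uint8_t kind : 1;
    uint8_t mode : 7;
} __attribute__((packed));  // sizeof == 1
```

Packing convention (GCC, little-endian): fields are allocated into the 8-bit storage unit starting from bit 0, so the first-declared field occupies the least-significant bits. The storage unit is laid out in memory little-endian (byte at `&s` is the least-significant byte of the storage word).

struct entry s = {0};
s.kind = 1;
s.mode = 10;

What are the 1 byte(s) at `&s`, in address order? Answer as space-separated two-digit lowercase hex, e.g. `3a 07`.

15

[0+:1] kind=1 & 0x1 = 0x1; word=0x01
[1+:7] mode=10 & 0x7f = 0xa; word=0x15
word = 0x15 → little-endian bytes:
  [0]=0x15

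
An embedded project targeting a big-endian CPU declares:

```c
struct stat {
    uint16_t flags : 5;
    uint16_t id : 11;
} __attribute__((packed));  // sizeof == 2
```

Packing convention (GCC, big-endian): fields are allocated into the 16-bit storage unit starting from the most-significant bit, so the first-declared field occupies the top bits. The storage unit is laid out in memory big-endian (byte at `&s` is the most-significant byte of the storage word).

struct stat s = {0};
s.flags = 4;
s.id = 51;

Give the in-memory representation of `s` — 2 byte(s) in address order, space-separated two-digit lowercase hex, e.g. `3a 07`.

flags (5b) val=4 bits=0x4 at bit 11: 0x2000
id (11b) val=51 bits=0x33 at bit 0: 0x2033
word = 0x2033 → big-endian bytes:
  [0]=0x20  [1]=0x33

20 33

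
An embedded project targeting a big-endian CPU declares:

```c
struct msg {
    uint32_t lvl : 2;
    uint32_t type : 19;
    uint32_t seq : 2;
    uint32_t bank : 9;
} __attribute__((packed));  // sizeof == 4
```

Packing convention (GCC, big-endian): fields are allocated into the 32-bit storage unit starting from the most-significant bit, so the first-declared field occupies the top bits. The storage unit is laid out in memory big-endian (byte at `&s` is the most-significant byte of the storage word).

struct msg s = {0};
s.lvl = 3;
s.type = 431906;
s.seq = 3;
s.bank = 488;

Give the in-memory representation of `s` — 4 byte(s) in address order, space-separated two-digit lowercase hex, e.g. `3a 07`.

f4 b9 17 e8

lvl:2 = 3 → 0x3 << 30 → word 0xc0000000
type:19 = 431906 → 0x69722 << 11 → word 0xf4b91000
seq:2 = 3 → 0x3 << 9 → word 0xf4b91600
bank:9 = 488 → 0x1e8 << 0 → word 0xf4b917e8
word = 0xf4b917e8 → big-endian bytes:
  [0]=0xf4  [1]=0xb9  [2]=0x17  [3]=0xe8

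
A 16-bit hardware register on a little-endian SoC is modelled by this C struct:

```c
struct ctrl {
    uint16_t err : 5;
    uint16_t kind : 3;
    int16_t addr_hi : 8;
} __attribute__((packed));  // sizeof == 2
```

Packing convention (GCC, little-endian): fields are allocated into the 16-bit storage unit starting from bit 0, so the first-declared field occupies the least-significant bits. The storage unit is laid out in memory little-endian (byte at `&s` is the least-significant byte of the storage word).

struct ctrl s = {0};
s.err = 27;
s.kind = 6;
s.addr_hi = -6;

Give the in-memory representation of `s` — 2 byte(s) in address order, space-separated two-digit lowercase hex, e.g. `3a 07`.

[0+:5] err=27 & 0x1f = 0x1b; word=0x001b
[5+:3] kind=6 & 0x7 = 0x6; word=0x00db
[8+:8] addr_hi=-6 & 0xff = 0xfa; word=0xfadb
word = 0xfadb → little-endian bytes:
  [0]=0xdb  [1]=0xfa

db fa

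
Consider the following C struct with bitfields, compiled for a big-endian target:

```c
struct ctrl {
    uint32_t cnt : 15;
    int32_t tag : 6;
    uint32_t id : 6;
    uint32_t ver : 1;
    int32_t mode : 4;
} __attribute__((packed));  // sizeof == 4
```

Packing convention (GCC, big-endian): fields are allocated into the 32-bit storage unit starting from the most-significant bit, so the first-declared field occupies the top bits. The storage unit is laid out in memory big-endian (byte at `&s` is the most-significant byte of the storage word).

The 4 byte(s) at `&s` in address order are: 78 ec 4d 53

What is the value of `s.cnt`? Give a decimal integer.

[0]=0x78 [1]=0xec [2]=0x4d [3]=0x53 (big-endian) → word 0x78ec4d53
cnt [17+:15] = (word>>17) & 0x7fff = 15478  ←
tag [11+:6] = (word>>11) & 0x3f = 9
id [5+:6] = (word>>5) & 0x3f = 42
ver [4+:1] = (word>>4) & 0x1 = 1
mode [0+:4] = (word>>0) & 0xf = 3

15478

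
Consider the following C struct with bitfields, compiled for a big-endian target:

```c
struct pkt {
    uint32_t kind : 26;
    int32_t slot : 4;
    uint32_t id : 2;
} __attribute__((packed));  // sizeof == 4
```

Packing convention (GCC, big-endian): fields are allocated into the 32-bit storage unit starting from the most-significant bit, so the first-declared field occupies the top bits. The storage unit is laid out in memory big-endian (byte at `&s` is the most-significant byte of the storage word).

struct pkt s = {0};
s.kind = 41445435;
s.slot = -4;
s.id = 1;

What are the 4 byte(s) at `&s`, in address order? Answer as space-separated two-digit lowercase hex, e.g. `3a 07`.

9e 1a 0e f1

[6+:26] kind=41445435 & 0x3ffffff = 0x278683b; word=0x9e1a0ec0
[2+:4] slot=-4 & 0xf = 0xc; word=0x9e1a0ef0
[0+:2] id=1 & 0x3 = 0x1; word=0x9e1a0ef1
word = 0x9e1a0ef1 → big-endian bytes:
  [0]=0x9e  [1]=0x1a  [2]=0x0e  [3]=0xf1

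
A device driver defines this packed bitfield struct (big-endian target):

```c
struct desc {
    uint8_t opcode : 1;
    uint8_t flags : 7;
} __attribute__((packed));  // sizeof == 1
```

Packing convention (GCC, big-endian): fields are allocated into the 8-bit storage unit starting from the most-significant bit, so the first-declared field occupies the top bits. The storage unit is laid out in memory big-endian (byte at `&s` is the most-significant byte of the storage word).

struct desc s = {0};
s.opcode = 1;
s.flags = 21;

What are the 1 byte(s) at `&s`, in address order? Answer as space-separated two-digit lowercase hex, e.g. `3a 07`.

opcode:1 = 1 → 0x1 << 7 → word 0x80
flags:7 = 21 → 0x15 << 0 → word 0x95
word = 0x95 → big-endian bytes:
  [0]=0x95

95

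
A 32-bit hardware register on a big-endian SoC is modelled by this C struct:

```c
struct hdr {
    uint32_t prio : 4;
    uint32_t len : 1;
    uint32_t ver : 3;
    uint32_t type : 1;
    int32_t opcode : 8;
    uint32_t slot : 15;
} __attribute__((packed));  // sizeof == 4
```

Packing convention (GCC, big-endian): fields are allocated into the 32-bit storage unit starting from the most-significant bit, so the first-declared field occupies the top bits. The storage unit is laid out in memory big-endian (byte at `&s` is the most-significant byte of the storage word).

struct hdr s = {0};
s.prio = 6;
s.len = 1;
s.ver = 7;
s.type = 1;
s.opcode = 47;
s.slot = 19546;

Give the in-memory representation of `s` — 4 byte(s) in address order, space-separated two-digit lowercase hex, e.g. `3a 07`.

6f 97 cc 5a

prio:4 = 6 → 0x6 << 28 → word 0x60000000
len:1 = 1 → 0x1 << 27 → word 0x68000000
ver:3 = 7 → 0x7 << 24 → word 0x6f000000
type:1 = 1 → 0x1 << 23 → word 0x6f800000
opcode:8 = 47 → 0x2f << 15 → word 0x6f978000
slot:15 = 19546 → 0x4c5a << 0 → word 0x6f97cc5a
word = 0x6f97cc5a → big-endian bytes:
  [0]=0x6f  [1]=0x97  [2]=0xcc  [3]=0x5a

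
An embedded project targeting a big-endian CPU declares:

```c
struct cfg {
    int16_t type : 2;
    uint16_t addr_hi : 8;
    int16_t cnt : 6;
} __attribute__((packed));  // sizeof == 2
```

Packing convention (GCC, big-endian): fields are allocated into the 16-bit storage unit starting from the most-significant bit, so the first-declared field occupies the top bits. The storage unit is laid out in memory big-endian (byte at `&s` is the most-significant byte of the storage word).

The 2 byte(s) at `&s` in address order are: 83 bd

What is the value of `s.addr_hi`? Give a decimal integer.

[0]=0x83 [1]=0xbd (big-endian) → word 0x83bd
type [14+:2] = (word>>14) & 0x3 = 2
addr_hi [6+:8] = (word>>6) & 0xff = 14  ←
cnt [0+:6] = (word>>0) & 0x3f = 61

14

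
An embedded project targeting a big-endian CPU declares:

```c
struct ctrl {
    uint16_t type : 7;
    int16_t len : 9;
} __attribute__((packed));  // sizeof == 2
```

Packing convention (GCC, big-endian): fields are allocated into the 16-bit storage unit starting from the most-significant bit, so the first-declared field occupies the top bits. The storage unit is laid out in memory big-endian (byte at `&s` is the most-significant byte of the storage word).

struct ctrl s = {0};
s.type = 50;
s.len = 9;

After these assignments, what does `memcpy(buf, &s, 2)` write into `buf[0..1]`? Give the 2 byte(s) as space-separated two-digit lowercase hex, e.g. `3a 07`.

type:7 = 50 → 0x32 << 9 → word 0x6400
len:9 = 9 → 0x9 << 0 → word 0x6409
word = 0x6409 → big-endian bytes:
  [0]=0x64  [1]=0x09

64 09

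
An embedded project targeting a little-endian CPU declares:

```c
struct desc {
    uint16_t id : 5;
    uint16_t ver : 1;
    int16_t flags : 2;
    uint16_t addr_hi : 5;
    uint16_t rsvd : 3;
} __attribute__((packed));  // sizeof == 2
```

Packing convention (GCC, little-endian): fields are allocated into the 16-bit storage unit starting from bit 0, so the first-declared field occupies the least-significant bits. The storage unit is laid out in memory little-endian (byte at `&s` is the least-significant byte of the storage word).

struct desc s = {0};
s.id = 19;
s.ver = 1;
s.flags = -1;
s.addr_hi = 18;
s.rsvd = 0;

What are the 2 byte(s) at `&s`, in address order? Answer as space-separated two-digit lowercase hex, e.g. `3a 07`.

[0+:5] id=19 & 0x1f = 0x13; word=0x0013
[5+:1] ver=1 & 0x1 = 0x1; word=0x0033
[6+:2] flags=-1 & 0x3 = 0x3; word=0x00f3
[8+:5] addr_hi=18 & 0x1f = 0x12; word=0x12f3
[13+:3] rsvd=0 & 0x7 = 0x0; word=0x12f3
word = 0x12f3 → little-endian bytes:
  [0]=0xf3  [1]=0x12

f3 12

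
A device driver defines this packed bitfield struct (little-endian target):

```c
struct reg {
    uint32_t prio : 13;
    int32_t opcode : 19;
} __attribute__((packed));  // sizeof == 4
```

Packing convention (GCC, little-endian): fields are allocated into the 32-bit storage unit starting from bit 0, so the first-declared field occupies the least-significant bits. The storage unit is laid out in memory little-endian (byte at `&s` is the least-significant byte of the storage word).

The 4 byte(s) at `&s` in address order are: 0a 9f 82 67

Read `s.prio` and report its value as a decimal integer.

7946

[0]=0x0a [1]=0x9f [2]=0x82 [3]=0x67 (little-endian) → word 0x67829f0a
prio:13 @ bit 0 → (0x67829f0a>>0)&0x1fff = 0x1f0a  ←
opcode:19 @ bit 13 → (0x67829f0a>>13)&0x7ffff = 0x33c14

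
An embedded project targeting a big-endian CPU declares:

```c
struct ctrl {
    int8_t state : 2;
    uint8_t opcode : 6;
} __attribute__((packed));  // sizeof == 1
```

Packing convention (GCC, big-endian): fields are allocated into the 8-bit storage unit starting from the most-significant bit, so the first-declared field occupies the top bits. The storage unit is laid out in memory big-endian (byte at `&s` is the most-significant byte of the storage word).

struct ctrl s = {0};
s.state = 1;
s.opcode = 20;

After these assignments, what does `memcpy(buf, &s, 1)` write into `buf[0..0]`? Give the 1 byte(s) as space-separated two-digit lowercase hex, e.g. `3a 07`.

[6+:2] state=1 & 0x3 = 0x1; word=0x40
[0+:6] opcode=20 & 0x3f = 0x14; word=0x54
word = 0x54 → big-endian bytes:
  [0]=0x54

54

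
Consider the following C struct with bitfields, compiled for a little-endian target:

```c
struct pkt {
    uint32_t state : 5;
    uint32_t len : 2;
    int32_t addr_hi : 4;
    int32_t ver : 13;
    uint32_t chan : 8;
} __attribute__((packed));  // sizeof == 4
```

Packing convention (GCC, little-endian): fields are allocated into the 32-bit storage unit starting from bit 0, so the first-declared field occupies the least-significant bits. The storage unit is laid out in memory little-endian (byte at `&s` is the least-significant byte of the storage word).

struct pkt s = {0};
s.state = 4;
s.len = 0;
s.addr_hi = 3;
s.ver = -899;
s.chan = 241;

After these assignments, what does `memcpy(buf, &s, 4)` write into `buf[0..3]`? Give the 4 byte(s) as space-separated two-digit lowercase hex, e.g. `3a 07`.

state:5 = 4 → 0x4 << 0 → word 0x00000004
len:2 = 0 → 0x0 << 5 → word 0x00000004
addr_hi:4 = 3 → 0x3 << 7 → word 0x00000184
ver:13 = -899 → 0x1c7d << 11 → word 0x00e3e984
chan:8 = 241 → 0xf1 << 24 → word 0xf1e3e984
word = 0xf1e3e984 → little-endian bytes:
  [0]=0x84  [1]=0xe9  [2]=0xe3  [3]=0xf1

84 e9 e3 f1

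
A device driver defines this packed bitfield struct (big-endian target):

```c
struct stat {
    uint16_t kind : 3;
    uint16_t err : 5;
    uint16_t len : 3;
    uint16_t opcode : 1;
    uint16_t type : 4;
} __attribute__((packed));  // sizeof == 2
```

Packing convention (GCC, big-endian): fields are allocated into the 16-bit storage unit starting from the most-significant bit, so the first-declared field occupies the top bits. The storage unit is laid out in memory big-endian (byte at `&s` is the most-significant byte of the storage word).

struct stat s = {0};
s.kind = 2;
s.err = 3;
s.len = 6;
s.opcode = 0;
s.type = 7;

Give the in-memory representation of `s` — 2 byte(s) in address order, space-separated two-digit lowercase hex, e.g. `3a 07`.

kind (3b) val=2 bits=0x2 at bit 13: 0x4000
err (5b) val=3 bits=0x3 at bit 8: 0x4300
len (3b) val=6 bits=0x6 at bit 5: 0x43c0
opcode (1b) val=0 bits=0x0 at bit 4: 0x43c0
type (4b) val=7 bits=0x7 at bit 0: 0x43c7
word = 0x43c7 → big-endian bytes:
  [0]=0x43  [1]=0xc7

43 c7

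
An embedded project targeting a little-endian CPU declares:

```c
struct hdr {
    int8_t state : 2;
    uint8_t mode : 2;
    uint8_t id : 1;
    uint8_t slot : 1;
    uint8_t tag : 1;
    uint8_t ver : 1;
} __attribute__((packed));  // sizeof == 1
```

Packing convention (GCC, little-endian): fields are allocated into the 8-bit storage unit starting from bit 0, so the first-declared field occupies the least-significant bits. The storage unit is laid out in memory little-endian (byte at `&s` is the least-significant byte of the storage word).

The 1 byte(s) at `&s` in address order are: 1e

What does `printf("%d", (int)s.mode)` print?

[0]=0x1e (little-endian) → word 0x1e
state:2 @ bit 0 → (0x1e>>0)&0x3 = 0x2
mode:2 @ bit 2 → (0x1e>>2)&0x3 = 0x3  ←
id:1 @ bit 4 → (0x1e>>4)&0x1 = 0x1
slot:1 @ bit 5 → (0x1e>>5)&0x1 = 0x0
tag:1 @ bit 6 → (0x1e>>6)&0x1 = 0x0
ver:1 @ bit 7 → (0x1e>>7)&0x1 = 0x0

3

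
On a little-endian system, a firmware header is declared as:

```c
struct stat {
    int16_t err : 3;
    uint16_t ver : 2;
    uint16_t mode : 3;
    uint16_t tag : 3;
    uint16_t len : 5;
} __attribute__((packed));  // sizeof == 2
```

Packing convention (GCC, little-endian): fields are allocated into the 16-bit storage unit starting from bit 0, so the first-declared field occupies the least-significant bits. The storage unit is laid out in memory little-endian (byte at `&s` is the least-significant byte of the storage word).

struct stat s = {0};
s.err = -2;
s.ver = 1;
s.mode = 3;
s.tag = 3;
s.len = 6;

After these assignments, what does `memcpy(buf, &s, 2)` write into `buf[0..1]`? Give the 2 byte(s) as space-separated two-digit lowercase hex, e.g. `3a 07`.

[0+:3] err=-2 & 0x7 = 0x6; word=0x0006
[3+:2] ver=1 & 0x3 = 0x1; word=0x000e
[5+:3] mode=3 & 0x7 = 0x3; word=0x006e
[8+:3] tag=3 & 0x7 = 0x3; word=0x036e
[11+:5] len=6 & 0x1f = 0x6; word=0x336e
word = 0x336e → little-endian bytes:
  [0]=0x6e  [1]=0x33

6e 33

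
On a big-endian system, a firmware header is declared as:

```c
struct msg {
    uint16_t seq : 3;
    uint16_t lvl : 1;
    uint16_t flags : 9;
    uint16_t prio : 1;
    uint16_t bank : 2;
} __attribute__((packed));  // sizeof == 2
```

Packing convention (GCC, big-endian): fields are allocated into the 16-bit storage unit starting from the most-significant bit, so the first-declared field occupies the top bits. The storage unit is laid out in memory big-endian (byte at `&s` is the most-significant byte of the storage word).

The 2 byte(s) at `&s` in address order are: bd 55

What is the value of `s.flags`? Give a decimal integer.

[0]=0xbd [1]=0x55 (big-endian) → word 0xbd55
seq:3 @ bit 13 → (0xbd55>>13)&0x7 = 0x5
lvl:1 @ bit 12 → (0xbd55>>12)&0x1 = 0x1
flags:9 @ bit 3 → (0xbd55>>3)&0x1ff = 0x1aa  ←
prio:1 @ bit 2 → (0xbd55>>2)&0x1 = 0x1
bank:2 @ bit 0 → (0xbd55>>0)&0x3 = 0x1

426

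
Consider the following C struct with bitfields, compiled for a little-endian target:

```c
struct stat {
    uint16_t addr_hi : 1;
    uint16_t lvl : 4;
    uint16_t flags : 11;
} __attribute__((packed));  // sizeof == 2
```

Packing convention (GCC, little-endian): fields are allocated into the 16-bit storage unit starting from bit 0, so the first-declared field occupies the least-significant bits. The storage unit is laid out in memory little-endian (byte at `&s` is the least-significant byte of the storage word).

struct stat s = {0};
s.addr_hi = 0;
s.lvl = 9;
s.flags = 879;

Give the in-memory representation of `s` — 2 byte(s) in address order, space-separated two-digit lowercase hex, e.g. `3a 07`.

f2 6d

[0+:1] addr_hi=0 & 0x1 = 0x0; word=0x0000
[1+:4] lvl=9 & 0xf = 0x9; word=0x0012
[5+:11] flags=879 & 0x7ff = 0x36f; word=0x6df2
word = 0x6df2 → little-endian bytes:
  [0]=0xf2  [1]=0x6d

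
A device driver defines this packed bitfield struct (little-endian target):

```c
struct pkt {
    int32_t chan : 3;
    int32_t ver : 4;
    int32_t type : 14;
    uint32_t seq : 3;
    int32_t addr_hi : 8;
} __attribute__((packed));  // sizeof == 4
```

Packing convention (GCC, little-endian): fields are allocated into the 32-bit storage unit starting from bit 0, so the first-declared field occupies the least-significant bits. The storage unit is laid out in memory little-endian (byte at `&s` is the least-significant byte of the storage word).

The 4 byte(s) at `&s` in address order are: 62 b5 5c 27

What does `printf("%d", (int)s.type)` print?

[0]=0x62 [1]=0xb5 [2]=0x5c [3]=0x27 (little-endian) → word 0x275cb562
chan [0+:3] = (word>>0) & 0x7 = 2
ver [3+:4] = (word>>3) & 0xf = 12
type [7+:14] = (word>>7) & 0x3fff = 14698  ←
seq [21+:3] = (word>>21) & 0x7 = 2
addr_hi [24+:8] = (word>>24) & 0xff = 39
type signed 14b, MSB=1: 14698 - 16384 = -1686

-1686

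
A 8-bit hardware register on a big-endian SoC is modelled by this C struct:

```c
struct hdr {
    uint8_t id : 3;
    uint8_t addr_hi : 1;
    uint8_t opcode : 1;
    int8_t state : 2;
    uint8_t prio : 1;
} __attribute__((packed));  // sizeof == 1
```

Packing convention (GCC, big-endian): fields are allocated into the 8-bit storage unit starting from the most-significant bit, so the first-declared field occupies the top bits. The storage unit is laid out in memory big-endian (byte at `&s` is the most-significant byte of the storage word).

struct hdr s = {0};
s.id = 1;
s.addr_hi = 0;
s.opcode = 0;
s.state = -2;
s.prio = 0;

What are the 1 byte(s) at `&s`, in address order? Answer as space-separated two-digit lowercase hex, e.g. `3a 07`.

24

[5+:3] id=1 & 0x7 = 0x1; word=0x20
[4+:1] addr_hi=0 & 0x1 = 0x0; word=0x20
[3+:1] opcode=0 & 0x1 = 0x0; word=0x20
[1+:2] state=-2 & 0x3 = 0x2; word=0x24
[0+:1] prio=0 & 0x1 = 0x0; word=0x24
word = 0x24 → big-endian bytes:
  [0]=0x24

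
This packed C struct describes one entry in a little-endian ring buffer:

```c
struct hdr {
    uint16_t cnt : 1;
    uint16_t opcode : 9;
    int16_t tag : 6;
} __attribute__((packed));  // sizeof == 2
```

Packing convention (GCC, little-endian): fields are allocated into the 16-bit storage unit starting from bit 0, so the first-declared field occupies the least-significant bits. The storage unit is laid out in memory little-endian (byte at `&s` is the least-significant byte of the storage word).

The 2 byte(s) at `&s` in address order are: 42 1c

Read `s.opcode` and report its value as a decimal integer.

33

[0]=0x42 [1]=0x1c (little-endian) → word 0x1c42
cnt [0+:1] = (word>>0) & 0x1 = 0
opcode [1+:9] = (word>>1) & 0x1ff = 33  ←
tag [10+:6] = (word>>10) & 0x3f = 7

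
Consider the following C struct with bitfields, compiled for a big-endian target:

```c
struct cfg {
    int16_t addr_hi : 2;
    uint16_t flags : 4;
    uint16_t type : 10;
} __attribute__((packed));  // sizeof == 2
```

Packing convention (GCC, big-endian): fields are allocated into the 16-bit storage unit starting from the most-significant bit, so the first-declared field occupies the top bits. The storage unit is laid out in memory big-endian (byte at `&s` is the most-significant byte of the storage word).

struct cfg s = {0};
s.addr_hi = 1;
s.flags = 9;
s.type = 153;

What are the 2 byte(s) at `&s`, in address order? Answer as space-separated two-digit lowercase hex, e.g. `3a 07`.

addr_hi:2 = 1 → 0x1 << 14 → word 0x4000
flags:4 = 9 → 0x9 << 10 → word 0x6400
type:10 = 153 → 0x99 << 0 → word 0x6499
word = 0x6499 → big-endian bytes:
  [0]=0x64  [1]=0x99

64 99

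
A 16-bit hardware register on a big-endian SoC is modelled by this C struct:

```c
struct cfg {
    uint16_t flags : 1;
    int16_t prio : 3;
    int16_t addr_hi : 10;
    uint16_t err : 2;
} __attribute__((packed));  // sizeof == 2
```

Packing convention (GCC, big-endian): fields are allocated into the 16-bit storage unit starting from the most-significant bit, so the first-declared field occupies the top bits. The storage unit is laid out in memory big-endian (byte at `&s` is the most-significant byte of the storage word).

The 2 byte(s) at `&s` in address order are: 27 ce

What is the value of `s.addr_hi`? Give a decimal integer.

[0]=0x27 [1]=0xce (big-endian) → word 0x27ce
flags [15+:1] = (word>>15) & 0x1 = 0
prio [12+:3] = (word>>12) & 0x7 = 2
addr_hi [2+:10] = (word>>2) & 0x3ff = 499  ←
err [0+:2] = (word>>0) & 0x3 = 2
addr_hi signed 10b, MSB=0: value = 499

499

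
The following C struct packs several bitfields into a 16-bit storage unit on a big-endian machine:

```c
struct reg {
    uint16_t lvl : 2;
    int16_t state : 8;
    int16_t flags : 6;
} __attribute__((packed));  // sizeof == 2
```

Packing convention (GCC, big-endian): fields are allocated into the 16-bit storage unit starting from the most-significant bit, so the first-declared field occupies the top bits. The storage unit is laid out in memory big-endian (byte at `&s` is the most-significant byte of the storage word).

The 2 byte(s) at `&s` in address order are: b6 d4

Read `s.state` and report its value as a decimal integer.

-37

[0]=0xb6 [1]=0xd4 (big-endian) → word 0xb6d4
lvl:2 @ bit 14 → (0xb6d4>>14)&0x3 = 0x2
state:8 @ bit 6 → (0xb6d4>>6)&0xff = 0xdb  ←
flags:6 @ bit 0 → (0xb6d4>>0)&0x3f = 0x14
state signed 8b, MSB=1: 219 - 256 = -37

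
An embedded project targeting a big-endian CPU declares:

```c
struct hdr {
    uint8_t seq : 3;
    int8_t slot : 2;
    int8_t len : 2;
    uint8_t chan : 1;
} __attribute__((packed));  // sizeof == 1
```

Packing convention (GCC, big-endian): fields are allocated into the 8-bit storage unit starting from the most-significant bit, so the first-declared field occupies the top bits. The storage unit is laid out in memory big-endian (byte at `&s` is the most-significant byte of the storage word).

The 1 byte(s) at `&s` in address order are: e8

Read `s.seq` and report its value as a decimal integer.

7

[0]=0xe8 (big-endian) → word 0xe8
seq [5+:3] = (word>>5) & 0x7 = 7  ←
slot [3+:2] = (word>>3) & 0x3 = 1
len [1+:2] = (word>>1) & 0x3 = 0
chan [0+:1] = (word>>0) & 0x1 = 0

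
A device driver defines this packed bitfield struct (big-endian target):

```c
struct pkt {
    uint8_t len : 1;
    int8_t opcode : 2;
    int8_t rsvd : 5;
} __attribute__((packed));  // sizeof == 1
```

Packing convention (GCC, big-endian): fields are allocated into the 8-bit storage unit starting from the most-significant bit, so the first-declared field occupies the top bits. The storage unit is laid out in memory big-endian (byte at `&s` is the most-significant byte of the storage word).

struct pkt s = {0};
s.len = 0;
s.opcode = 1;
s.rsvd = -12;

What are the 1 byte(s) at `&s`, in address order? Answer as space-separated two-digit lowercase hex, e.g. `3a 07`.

len:1 = 0 → 0x0 << 7 → word 0x00
opcode:2 = 1 → 0x1 << 5 → word 0x20
rsvd:5 = -12 → 0x14 << 0 → word 0x34
word = 0x34 → big-endian bytes:
  [0]=0x34

34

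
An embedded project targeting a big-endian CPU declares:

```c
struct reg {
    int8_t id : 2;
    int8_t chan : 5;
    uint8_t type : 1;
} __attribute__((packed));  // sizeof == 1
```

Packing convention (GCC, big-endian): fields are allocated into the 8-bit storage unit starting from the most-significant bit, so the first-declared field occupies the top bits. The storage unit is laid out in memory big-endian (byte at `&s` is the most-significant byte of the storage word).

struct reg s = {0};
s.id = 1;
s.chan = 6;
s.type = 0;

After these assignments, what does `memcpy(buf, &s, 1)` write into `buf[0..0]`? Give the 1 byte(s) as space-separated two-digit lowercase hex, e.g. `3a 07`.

4c

[6+:2] id=1 & 0x3 = 0x1; word=0x40
[1+:5] chan=6 & 0x1f = 0x6; word=0x4c
[0+:1] type=0 & 0x1 = 0x0; word=0x4c
word = 0x4c → big-endian bytes:
  [0]=0x4c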